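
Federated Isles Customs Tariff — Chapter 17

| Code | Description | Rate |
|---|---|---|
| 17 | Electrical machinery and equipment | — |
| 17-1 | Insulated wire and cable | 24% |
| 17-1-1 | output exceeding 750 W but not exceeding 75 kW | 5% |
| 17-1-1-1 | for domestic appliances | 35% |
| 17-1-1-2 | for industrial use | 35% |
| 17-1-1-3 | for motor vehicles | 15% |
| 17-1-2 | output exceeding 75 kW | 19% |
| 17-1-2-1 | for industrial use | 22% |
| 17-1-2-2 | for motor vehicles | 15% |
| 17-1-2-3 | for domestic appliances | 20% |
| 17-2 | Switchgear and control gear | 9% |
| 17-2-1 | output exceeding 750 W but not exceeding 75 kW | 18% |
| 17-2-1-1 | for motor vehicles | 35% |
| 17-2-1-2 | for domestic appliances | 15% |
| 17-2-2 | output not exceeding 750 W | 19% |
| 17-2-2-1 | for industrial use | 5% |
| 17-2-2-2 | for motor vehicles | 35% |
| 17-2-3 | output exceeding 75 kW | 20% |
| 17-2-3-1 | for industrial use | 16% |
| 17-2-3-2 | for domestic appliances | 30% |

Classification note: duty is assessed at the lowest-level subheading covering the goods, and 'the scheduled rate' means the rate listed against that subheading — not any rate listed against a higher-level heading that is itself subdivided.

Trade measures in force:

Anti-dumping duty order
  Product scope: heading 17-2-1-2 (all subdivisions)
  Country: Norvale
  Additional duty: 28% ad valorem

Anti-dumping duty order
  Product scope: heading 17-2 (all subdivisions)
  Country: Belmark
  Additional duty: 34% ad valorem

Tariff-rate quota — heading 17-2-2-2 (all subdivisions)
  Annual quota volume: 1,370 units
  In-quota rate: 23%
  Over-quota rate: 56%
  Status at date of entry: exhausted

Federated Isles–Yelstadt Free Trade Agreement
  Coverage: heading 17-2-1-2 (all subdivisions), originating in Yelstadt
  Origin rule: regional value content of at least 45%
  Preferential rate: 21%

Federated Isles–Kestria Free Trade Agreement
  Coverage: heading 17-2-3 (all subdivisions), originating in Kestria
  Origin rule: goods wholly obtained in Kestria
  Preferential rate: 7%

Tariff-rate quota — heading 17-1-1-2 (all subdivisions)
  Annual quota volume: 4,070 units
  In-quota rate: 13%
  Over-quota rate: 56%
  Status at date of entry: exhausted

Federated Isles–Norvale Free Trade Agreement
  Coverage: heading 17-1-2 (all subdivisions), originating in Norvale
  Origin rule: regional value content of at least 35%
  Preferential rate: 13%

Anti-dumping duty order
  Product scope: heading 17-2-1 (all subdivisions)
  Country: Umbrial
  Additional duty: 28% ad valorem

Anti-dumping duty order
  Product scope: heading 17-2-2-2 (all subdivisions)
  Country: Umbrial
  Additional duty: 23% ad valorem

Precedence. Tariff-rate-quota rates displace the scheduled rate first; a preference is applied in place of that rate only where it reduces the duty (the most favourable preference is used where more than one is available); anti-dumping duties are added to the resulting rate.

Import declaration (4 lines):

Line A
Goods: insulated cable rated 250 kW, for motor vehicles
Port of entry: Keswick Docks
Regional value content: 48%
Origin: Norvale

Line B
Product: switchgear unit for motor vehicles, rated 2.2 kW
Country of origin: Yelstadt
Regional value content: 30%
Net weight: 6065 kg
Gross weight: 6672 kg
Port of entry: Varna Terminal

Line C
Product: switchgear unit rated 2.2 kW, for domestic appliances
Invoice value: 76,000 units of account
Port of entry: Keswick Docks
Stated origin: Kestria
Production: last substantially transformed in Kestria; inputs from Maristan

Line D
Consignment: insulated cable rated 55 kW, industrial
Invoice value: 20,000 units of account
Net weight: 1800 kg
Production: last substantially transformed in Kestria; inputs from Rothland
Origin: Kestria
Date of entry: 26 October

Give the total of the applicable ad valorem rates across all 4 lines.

Line A: insulated cable → 17-1; rated 250 kW → 17-1-2; for motor vehicles → 17-1-2-2. Scheduled 15%. Norvale agreement on 17-1-2: RVC ≥ 35% → 13% available; preferential 13%. → 13%.
Line B: switchgear unit → 17-2; rated 2.2 kW → 17-2-1; for motor vehicles → 17-2-1-1. Scheduled 35%. Yelstadt agreement on 17-2-1-2: 17-2-1-1 not covered. → 35%.
Line C: switchgear unit → 17-2; rated 2.2 kW → 17-2-1; for domestic appliances → 17-2-1-2. Scheduled 15%. Kestria agreement on 17-2-3: 17-2-1-2 not covered. → 15%.
Line D: insulated cable → 17-1; rated 55 kW → 17-1-1; industrial → 17-1-1-2. Scheduled 35%. quota on 17-1-1-2 exhausted → over-quota 56%; Kestria agreement on 17-2-3: 17-1-1-2 not covered. → 56%.
Sum: 13% + 35% + 15% + 56% = 119%.

119%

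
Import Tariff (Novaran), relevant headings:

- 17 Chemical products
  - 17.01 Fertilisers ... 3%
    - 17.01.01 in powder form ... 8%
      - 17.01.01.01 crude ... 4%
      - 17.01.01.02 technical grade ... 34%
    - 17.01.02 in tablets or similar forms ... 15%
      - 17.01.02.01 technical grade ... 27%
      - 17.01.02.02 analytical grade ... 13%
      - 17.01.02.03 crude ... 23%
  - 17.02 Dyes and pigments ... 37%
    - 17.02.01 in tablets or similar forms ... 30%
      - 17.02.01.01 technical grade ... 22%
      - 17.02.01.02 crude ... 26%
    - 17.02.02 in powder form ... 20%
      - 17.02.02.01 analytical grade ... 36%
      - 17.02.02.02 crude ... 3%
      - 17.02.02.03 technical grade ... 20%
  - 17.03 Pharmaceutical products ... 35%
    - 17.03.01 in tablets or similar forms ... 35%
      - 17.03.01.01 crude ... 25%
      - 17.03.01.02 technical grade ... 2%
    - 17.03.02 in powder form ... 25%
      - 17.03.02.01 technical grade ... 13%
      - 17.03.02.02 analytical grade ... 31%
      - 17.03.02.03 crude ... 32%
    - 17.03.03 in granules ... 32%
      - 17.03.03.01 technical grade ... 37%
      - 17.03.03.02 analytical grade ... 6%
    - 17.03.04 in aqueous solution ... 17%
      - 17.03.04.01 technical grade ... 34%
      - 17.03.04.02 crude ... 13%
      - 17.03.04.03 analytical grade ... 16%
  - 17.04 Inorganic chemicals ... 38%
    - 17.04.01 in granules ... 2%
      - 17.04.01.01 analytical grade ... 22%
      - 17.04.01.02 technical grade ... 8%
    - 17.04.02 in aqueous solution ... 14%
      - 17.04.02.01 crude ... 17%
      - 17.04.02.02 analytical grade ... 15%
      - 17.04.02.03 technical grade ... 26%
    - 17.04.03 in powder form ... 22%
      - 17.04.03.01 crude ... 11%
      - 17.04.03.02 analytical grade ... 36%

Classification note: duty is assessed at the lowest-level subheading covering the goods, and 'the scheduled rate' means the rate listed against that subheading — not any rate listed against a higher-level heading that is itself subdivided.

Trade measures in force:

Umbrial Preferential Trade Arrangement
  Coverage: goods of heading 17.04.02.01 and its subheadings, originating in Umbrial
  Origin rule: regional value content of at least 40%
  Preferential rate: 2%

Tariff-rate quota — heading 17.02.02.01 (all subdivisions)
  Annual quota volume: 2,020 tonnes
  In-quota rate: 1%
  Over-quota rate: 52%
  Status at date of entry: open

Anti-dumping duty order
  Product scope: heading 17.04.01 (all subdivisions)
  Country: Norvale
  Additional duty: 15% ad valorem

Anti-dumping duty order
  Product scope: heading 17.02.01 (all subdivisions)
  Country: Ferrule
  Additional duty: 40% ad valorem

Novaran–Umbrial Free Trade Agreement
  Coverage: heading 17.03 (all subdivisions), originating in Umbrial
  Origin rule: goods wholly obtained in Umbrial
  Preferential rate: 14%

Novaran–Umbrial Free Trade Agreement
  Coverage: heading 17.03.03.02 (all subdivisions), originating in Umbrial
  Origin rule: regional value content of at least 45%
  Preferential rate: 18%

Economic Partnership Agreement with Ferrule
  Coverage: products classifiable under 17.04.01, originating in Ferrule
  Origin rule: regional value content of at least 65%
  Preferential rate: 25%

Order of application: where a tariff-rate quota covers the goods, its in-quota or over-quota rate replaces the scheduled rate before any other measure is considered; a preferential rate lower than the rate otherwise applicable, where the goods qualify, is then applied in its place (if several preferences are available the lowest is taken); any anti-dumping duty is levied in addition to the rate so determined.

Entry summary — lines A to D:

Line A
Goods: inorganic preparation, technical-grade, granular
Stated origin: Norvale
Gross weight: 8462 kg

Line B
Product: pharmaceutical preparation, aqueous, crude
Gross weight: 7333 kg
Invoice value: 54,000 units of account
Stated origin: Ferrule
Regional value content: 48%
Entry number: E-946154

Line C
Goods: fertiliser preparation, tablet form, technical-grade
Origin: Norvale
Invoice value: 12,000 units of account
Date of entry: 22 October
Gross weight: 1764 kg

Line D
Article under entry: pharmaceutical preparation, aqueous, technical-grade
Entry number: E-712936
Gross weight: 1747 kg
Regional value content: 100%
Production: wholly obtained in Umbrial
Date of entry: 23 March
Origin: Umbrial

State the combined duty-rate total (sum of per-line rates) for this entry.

77%

Line A: inorganic → 17.04; granular → 17.04.01; technical-grade → 17.04.01.02. Scheduled 8%. anti-dumping (Norvale, 17.04.01): +15%; total 8% + 15% = 23%. → 23%.
Line B: pharmaceutical → 17.03; aqueous → 17.03.04; crude → 17.03.04.02. Scheduled 13%. Ferrule agreement on 17.04.01: 17.03.04.02 not covered. → 13%.
Line C: fertiliser → 17.01; tablet form → 17.01.02; technical-grade → 17.01.02.01. Scheduled 27%. No special measure applies. → 27%.
Line D: pharmaceutical → 17.03; aqueous → 17.03.04; technical-grade → 17.03.04.01. Scheduled 34%. Umbrial agreement on 17.04.02.01: 17.03.04.01 not covered; Umbrial agreement on 17.03: wholly obtained → 14% available; Umbrial agreement on 17.03.03.02: 17.03.04.01 not covered; preferential 14%. → 14%.
Sum: 23% + 13% + 27% + 14% = 77%.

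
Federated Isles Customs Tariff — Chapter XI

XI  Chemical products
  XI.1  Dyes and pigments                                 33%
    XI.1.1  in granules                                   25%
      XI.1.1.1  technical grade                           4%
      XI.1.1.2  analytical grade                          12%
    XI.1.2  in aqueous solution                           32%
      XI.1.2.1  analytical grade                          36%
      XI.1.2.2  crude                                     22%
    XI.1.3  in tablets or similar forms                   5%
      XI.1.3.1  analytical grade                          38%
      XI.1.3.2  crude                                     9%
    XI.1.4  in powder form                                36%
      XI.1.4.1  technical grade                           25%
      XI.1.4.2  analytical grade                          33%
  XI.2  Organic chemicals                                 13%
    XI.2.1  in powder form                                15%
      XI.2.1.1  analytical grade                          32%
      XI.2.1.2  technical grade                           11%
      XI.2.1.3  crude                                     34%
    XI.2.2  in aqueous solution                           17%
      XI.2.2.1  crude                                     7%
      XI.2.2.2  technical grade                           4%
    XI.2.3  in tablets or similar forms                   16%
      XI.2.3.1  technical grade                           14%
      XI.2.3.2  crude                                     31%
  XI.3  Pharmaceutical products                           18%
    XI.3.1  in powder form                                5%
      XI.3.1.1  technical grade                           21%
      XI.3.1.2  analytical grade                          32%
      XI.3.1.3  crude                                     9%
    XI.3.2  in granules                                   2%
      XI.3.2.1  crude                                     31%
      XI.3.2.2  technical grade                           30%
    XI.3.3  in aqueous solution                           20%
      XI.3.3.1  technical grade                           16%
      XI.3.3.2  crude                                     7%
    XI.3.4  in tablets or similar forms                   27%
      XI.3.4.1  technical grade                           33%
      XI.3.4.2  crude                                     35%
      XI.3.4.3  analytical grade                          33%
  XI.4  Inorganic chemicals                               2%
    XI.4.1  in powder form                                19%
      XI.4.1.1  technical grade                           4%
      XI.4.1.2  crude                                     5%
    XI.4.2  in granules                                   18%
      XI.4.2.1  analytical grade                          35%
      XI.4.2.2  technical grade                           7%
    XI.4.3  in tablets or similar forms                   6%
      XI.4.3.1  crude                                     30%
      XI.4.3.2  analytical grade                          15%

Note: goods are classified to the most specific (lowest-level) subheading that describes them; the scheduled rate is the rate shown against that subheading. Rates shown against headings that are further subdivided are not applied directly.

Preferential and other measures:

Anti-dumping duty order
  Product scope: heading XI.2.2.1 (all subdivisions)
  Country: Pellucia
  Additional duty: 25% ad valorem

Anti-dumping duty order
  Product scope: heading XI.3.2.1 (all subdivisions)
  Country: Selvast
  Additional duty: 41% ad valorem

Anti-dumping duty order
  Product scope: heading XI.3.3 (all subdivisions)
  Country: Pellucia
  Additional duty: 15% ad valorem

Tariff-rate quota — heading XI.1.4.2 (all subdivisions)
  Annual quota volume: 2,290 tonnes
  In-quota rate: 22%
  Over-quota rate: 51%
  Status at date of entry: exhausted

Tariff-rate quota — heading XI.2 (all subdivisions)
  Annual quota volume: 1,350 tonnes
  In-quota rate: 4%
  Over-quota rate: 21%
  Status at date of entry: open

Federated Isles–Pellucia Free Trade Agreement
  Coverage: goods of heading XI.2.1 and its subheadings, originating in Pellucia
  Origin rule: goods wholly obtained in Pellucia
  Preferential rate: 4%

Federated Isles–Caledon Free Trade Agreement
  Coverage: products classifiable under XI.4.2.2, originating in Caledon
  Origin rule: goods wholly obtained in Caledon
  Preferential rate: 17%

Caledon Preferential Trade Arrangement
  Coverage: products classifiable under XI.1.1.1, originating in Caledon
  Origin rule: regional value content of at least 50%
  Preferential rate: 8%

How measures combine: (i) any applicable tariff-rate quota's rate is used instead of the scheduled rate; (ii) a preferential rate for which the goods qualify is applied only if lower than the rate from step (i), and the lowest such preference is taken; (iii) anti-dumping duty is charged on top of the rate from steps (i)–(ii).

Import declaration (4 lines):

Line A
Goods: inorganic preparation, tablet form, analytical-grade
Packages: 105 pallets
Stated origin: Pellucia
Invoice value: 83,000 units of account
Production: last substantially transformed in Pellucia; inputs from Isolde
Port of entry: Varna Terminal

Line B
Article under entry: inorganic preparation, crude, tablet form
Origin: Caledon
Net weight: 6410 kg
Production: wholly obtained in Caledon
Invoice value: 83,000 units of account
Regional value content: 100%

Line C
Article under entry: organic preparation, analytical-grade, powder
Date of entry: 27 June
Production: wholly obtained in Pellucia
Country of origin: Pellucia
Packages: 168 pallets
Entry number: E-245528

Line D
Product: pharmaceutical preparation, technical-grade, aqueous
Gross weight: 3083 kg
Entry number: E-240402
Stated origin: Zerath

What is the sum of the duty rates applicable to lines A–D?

65%

Line A: inorganic → XI.4; tablet form → XI.4.3; analytical-grade → XI.4.3.2. Scheduled 15%. Pellucia agreement on XI.2.1: XI.4.3.2 not covered. → 15%.
Line B: inorganic → XI.4; tablet form → XI.4.3; crude → XI.4.3.1. Scheduled 30%. Caledon agreement on XI.4.2.2: XI.4.3.1 not covered; Caledon agreement on XI.1.1.1: XI.4.3.1 not covered. → 30%.
Line C: organic → XI.2; powder → XI.2.1; analytical-grade → XI.2.1.1. Scheduled 32%. quota on XI.2 open → in-quota 4%; Pellucia agreement on XI.2.1: wholly obtained → 4% available; preference 4% not lower than 4% → no reduction. → 4%.
Line D: pharmaceutical → XI.3; aqueous → XI.3.3; technical-grade → XI.3.3.1. Scheduled 16%. No special measure applies. → 16%.
Sum: 15% + 30% + 4% + 16% = 65%.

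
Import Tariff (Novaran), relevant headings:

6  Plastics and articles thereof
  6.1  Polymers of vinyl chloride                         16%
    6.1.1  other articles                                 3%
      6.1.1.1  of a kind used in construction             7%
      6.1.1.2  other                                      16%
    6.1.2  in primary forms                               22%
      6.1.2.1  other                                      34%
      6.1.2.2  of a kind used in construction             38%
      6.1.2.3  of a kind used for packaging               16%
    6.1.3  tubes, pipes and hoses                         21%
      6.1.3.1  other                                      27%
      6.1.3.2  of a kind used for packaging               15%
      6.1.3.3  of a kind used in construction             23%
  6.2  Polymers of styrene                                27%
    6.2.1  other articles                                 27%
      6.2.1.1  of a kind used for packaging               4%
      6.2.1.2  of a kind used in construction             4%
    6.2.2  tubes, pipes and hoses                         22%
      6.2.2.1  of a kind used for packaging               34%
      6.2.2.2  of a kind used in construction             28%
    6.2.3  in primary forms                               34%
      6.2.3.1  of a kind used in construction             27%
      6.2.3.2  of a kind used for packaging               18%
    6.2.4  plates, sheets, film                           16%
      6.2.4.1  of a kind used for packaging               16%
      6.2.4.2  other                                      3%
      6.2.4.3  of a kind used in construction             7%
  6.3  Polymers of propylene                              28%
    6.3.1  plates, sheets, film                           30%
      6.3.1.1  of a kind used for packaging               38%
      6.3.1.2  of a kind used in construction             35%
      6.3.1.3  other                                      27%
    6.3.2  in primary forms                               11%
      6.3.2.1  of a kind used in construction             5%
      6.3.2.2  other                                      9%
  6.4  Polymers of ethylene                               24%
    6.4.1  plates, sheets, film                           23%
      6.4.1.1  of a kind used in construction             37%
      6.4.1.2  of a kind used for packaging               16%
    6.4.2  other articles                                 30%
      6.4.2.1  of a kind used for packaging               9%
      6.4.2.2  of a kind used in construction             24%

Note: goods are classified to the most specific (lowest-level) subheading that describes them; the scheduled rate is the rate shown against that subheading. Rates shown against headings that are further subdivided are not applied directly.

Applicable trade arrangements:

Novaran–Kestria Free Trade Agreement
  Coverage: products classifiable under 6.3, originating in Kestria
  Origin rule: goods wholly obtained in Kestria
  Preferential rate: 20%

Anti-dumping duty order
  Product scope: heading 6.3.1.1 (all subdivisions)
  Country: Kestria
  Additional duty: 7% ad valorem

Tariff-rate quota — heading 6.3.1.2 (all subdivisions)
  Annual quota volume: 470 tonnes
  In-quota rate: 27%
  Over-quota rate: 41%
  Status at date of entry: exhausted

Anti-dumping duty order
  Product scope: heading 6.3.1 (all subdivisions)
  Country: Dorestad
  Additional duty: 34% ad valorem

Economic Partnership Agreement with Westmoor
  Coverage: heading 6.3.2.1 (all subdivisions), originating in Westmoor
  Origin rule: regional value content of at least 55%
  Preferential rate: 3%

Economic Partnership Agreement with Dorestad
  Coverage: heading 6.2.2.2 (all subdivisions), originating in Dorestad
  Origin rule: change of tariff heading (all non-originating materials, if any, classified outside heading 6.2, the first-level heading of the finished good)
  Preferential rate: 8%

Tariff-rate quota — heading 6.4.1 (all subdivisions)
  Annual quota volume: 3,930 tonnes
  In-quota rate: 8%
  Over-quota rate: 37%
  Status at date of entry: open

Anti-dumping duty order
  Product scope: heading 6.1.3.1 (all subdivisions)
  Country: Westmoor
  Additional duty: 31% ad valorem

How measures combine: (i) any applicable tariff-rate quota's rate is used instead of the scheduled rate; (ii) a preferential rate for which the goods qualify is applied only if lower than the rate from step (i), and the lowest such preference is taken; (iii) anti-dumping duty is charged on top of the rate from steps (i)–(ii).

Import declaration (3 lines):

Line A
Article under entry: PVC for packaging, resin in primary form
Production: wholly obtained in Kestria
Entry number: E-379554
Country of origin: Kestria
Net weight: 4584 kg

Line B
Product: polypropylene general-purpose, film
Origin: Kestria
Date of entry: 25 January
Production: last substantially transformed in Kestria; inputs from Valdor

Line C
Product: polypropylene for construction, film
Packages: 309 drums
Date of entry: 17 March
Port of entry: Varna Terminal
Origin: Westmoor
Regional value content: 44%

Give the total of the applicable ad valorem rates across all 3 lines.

84%

Line A: PVC → 6.1; resin in primary form → 6.1.2; for packaging → 6.1.2.3. Scheduled 16%. Kestria agreement on 6.3: 6.1.2.3 not covered. → 16%.
Line B: polypropylene → 6.3; film → 6.3.1; general-purpose → 6.3.1.3. Scheduled 27%. Kestria agreement on 6.3: not wholly obtained. → 27%.
Line C: polypropylene → 6.3; film → 6.3.1; for construction → 6.3.1.2. Scheduled 35%. quota on 6.3.1.2 exhausted → over-quota 41%; Westmoor agreement on 6.3.2.1: 6.3.1.2 not covered. → 41%.
Sum: 16% + 27% + 41% = 84%.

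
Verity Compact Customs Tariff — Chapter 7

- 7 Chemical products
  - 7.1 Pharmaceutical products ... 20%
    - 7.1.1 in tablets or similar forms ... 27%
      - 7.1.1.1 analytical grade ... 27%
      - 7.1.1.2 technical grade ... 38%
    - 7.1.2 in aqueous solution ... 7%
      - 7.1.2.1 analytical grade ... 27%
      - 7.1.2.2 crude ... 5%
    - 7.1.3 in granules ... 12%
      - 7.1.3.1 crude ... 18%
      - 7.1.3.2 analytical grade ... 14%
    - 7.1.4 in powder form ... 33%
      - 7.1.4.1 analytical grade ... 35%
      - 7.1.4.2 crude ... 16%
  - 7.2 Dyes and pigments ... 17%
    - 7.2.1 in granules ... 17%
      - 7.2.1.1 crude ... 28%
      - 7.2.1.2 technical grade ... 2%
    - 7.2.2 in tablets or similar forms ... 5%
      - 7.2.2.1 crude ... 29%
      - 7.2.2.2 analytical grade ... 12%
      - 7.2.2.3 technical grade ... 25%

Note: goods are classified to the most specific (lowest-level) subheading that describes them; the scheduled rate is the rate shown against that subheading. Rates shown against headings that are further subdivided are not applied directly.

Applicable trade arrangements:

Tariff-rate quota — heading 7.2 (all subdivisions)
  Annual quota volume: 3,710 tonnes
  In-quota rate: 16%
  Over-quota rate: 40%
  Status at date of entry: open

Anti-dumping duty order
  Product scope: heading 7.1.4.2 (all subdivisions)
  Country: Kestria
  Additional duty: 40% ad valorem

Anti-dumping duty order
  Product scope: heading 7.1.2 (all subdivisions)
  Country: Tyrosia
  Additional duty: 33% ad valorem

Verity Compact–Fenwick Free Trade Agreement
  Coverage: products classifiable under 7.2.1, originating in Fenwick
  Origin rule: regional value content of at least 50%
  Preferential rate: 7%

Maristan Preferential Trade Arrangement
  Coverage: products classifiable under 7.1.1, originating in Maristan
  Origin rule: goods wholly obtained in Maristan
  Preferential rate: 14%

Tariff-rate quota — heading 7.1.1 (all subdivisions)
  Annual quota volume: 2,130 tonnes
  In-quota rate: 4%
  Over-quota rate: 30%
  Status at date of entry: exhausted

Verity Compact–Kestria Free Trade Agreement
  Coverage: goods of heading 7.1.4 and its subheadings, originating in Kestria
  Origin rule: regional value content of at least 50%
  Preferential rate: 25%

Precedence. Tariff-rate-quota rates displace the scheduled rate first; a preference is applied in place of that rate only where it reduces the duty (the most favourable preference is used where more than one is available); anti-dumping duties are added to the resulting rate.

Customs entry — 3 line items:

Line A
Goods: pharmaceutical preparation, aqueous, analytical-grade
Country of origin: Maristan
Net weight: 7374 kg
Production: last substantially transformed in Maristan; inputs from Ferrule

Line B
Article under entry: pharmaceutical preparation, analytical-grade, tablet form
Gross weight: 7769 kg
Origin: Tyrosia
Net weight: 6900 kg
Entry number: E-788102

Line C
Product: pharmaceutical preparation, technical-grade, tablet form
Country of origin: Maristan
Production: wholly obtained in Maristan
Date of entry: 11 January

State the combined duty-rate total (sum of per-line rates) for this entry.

71%

Line A: pharmaceutical → 7.1; aqueous → 7.1.2; analytical-grade → 7.1.2.1. Scheduled 27%. Maristan agreement on 7.1.1: 7.1.2.1 not covered. → 27%.
Line B: pharmaceutical → 7.1; tablet form → 7.1.1; analytical-grade → 7.1.1.1. Scheduled 27%. quota on 7.1.1 exhausted → over-quota 30%. → 30%.
Line C: pharmaceutical → 7.1; tablet form → 7.1.1; technical-grade → 7.1.1.2. Scheduled 38%. quota on 7.1.1 exhausted → over-quota 30%; Maristan agreement on 7.1.1: wholly obtained → 14% available; preferential 14%. → 14%.
Sum: 27% + 30% + 14% = 71%.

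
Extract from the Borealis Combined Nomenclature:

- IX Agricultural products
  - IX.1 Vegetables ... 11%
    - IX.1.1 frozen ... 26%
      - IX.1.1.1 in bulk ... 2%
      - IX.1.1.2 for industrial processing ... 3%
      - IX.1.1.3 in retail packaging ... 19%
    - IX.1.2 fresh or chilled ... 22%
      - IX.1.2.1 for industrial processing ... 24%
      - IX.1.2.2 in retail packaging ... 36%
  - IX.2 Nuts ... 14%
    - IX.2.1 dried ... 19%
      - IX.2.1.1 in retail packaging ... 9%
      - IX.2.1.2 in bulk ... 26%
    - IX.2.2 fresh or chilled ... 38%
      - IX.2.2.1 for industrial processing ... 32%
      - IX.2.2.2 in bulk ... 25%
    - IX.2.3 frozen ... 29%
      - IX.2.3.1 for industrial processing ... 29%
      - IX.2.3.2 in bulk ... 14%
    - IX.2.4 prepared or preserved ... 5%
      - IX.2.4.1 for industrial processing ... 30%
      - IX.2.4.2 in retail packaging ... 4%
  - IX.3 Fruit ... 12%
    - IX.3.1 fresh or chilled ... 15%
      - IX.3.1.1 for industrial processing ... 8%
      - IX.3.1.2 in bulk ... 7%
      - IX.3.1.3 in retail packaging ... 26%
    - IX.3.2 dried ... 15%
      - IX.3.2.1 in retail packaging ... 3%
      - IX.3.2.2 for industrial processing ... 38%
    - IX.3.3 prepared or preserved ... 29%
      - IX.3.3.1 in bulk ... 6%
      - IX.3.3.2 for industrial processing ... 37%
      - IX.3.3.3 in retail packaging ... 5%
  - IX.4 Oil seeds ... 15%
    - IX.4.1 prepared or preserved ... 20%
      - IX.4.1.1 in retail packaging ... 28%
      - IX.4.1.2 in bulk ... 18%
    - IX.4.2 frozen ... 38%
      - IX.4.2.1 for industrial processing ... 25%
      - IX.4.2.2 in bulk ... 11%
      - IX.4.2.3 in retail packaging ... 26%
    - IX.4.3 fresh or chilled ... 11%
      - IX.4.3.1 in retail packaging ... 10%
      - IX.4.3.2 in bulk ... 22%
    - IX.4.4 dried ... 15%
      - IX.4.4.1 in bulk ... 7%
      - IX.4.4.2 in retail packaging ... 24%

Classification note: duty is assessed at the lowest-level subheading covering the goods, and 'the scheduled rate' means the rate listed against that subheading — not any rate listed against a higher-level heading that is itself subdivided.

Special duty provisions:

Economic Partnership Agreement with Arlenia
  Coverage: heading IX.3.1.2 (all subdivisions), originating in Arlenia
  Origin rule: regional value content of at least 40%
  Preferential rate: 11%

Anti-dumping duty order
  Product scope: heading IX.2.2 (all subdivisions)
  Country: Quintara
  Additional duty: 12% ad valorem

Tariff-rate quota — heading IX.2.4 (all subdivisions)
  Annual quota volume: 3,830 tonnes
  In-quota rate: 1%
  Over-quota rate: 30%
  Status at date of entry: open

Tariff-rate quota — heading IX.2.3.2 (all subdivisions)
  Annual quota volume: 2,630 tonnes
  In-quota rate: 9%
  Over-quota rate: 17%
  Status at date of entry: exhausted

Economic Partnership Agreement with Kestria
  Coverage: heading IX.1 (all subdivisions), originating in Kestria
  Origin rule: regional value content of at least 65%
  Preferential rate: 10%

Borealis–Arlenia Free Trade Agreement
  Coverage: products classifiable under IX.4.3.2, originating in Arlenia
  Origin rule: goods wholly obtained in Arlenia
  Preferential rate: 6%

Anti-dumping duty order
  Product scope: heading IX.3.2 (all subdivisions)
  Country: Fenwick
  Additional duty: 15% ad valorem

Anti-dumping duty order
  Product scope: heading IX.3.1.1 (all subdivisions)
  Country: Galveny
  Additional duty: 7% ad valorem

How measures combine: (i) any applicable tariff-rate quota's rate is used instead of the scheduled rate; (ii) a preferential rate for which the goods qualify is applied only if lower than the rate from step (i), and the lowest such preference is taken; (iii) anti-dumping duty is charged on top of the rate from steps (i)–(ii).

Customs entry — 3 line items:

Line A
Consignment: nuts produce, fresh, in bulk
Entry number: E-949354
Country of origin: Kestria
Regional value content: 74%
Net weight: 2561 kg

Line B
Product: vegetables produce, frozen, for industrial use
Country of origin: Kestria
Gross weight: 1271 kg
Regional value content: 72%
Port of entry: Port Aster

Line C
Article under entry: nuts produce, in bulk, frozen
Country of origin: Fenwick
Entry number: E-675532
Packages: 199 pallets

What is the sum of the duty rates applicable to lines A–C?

45%

Line A: nuts → IX.2; fresh → IX.2.2; in bulk → IX.2.2.2. Scheduled 25%. Kestria agreement on IX.1: IX.2.2.2 not covered. → 25%.
Line B: vegetables → IX.1; frozen → IX.1.1; for industrial use → IX.1.1.2. Scheduled 3%. Kestria agreement on IX.1: RVC ≥ 65% → 10% available; preference 10% not lower than 3% → no reduction. → 3%.
Line C: nuts → IX.2; frozen → IX.2.3; in bulk → IX.2.3.2. Scheduled 14%. quota on IX.2.3.2 exhausted → over-quota 17%. → 17%.
Sum: 25% + 3% + 17% = 45%.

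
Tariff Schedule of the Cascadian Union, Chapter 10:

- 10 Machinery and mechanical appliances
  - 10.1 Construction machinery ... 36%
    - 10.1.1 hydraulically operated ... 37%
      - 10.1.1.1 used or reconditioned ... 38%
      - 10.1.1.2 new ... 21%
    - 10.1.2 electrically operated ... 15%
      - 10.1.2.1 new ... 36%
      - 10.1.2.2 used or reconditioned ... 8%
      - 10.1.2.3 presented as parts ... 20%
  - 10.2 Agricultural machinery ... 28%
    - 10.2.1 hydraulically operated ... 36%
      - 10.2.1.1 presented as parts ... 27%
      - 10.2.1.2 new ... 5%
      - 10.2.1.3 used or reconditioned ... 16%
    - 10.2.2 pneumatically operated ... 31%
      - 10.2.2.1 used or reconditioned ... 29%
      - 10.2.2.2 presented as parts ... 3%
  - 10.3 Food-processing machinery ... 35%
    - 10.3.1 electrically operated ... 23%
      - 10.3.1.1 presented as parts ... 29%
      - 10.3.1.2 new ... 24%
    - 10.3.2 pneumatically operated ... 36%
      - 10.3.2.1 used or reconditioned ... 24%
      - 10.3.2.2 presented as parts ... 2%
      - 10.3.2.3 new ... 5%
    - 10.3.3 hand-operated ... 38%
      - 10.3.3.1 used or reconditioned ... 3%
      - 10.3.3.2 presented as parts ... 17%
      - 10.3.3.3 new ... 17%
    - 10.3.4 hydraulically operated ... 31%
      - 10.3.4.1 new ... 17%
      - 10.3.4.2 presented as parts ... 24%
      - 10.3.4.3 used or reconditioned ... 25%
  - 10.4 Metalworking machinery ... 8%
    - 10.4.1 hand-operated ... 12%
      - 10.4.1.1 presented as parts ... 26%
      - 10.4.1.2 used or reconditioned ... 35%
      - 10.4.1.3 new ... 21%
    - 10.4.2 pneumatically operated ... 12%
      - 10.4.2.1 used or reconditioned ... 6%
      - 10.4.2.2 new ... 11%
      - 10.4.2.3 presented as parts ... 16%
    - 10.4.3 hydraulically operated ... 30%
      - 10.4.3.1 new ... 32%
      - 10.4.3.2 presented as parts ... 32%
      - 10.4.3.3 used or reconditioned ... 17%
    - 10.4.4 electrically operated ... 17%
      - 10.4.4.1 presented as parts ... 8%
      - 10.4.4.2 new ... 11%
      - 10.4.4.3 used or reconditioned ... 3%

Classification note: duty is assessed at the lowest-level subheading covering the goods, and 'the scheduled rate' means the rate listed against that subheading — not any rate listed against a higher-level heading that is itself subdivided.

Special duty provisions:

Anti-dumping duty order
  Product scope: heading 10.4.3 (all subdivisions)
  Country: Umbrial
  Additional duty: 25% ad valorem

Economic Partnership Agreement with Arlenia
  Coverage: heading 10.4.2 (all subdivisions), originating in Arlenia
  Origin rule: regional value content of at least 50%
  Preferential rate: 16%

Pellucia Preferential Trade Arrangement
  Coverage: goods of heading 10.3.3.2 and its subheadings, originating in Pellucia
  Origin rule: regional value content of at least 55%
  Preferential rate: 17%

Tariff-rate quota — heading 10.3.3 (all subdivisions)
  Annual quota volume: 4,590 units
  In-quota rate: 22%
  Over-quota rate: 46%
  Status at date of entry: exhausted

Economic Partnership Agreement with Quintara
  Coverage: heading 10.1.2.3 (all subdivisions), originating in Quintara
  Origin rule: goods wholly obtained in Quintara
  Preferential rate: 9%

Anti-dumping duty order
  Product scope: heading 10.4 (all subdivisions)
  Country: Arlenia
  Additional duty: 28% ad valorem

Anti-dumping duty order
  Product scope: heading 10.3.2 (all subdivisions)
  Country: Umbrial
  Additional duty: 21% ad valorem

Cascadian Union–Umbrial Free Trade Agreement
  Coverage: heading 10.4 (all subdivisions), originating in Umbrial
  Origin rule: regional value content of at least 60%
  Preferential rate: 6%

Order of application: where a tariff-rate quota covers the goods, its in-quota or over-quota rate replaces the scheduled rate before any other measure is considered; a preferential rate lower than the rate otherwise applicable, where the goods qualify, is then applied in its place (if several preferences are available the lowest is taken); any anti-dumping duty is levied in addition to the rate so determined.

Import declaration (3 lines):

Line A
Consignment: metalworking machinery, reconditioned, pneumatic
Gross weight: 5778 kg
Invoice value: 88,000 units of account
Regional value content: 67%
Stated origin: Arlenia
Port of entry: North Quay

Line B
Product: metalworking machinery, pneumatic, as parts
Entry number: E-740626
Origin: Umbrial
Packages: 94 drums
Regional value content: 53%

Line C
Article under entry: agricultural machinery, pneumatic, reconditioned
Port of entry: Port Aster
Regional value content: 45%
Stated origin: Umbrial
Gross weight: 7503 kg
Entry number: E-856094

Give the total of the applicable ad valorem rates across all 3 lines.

79%

Line A: metalworking → 10.4; pneumatic → 10.4.2; reconditioned → 10.4.2.1. Scheduled 6%. Arlenia agreement on 10.4.2: RVC ≥ 50% → 16% available; preference 16% not lower than 6% → no reduction; anti-dumping (Arlenia, 10.4): +28%; total 6% + 28% = 34%. → 34%.
Line B: metalworking → 10.4; pneumatic → 10.4.2; as parts → 10.4.2.3. Scheduled 16%. Umbrial agreement on 10.4: RVC < 60%. → 16%.
Line C: agricultural → 10.2; pneumatic → 10.2.2; reconditioned → 10.2.2.1. Scheduled 29%. Umbrial agreement on 10.4: 10.2.2.1 not covered. → 29%.
Sum: 34% + 16% + 29% = 79%.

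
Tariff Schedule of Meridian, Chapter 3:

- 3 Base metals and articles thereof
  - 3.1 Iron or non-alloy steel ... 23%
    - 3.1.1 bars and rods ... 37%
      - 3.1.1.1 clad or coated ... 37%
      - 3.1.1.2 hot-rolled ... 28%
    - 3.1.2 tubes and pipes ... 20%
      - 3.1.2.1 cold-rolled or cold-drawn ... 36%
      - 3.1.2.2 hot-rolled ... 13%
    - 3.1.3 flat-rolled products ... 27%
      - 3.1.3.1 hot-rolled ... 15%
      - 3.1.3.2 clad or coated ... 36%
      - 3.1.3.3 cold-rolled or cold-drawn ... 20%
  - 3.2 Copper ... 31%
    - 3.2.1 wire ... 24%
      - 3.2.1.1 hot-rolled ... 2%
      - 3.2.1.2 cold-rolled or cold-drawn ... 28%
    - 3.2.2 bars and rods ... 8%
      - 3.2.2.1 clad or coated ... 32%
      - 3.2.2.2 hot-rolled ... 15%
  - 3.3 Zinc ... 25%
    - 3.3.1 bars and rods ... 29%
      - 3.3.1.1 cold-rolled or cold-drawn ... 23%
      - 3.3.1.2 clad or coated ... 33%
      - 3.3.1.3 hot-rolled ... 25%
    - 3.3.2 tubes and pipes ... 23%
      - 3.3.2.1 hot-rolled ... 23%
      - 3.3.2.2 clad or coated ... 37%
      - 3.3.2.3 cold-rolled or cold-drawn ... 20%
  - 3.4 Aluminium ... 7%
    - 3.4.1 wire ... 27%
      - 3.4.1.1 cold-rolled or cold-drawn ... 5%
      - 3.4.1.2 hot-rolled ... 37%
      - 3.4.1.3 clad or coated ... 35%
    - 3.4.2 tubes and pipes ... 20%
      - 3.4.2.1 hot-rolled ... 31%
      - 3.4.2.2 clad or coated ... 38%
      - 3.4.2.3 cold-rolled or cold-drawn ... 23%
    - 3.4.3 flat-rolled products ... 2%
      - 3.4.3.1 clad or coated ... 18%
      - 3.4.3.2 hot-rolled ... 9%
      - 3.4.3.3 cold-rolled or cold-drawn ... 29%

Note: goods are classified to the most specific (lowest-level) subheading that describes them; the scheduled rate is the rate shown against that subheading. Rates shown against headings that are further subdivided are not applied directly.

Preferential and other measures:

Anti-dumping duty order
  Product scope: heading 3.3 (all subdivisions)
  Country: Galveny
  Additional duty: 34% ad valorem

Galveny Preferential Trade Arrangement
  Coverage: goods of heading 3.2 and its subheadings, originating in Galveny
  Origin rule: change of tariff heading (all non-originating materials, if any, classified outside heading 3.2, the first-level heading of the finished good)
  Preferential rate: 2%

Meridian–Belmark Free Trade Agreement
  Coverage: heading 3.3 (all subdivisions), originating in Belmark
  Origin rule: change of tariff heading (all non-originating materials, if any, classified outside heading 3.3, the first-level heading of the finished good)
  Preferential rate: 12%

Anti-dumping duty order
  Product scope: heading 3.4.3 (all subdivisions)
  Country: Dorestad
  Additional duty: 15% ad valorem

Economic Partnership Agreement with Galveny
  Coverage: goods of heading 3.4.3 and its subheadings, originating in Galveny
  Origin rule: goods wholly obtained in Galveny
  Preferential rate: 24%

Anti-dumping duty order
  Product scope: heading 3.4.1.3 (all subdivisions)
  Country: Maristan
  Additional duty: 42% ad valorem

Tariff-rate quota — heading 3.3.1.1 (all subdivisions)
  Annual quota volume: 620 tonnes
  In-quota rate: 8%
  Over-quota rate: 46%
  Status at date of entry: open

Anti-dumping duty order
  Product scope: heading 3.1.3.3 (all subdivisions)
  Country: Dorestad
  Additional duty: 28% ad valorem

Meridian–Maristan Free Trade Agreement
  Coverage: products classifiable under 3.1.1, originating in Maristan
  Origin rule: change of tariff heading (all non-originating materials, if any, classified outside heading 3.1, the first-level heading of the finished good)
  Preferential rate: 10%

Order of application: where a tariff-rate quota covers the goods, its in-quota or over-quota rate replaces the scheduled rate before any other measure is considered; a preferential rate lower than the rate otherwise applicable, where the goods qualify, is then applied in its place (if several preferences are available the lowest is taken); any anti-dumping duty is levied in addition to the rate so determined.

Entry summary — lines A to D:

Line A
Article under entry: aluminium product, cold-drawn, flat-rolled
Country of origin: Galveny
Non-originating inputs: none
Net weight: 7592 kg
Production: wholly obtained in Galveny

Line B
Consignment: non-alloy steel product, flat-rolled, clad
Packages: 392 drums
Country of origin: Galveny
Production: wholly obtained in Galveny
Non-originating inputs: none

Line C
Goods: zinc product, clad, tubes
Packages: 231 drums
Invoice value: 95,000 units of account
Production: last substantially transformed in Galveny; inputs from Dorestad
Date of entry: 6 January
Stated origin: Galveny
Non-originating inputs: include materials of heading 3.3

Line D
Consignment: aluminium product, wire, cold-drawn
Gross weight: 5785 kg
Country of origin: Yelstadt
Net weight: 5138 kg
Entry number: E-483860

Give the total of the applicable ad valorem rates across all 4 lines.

Line A: aluminium → 3.4; flat-rolled → 3.4.3; cold-drawn → 3.4.3.3. Scheduled 29%. Galveny agreement on 3.2: 3.4.3.3 not covered; Galveny agreement on 3.4.3: wholly obtained → 24% available; preferential 24%. → 24%.
Line B: non-alloy steel → 3.1; flat-rolled → 3.1.3; clad → 3.1.3.2. Scheduled 36%. Galveny agreement on 3.2: 3.1.3.2 not covered; Galveny agreement on 3.4.3: 3.1.3.2 not covered. → 36%.
Line C: zinc → 3.3; tubes → 3.3.2; clad → 3.3.2.2. Scheduled 37%. Galveny agreement on 3.2: 3.3.2.2 not covered; Galveny agreement on 3.4.3: 3.3.2.2 not covered; anti-dumping (Galveny, 3.3): +34%; total 37% + 34% = 71%. → 71%.
Line D: aluminium → 3.4; wire → 3.4.1; cold-drawn → 3.4.1.1. Scheduled 5%. No special measure applies. → 5%.
Sum: 24% + 36% + 71% + 5% = 136%.

136%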